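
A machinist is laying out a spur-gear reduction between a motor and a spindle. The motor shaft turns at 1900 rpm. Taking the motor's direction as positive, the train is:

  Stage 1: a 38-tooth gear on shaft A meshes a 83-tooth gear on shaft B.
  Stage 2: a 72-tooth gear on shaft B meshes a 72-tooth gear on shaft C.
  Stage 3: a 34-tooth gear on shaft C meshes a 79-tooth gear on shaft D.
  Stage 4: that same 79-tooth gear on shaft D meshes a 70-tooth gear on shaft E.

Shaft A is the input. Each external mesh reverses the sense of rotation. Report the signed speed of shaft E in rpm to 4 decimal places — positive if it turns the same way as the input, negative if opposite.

Stage 1 [38T→83T]: ω = 1900.0000×38/83 = 869.8795 rpm, dir flips to −; running = −869.8795
Stage 2 [72T→72T]: ω = 869.8795×72/72 = 869.8795 rpm, dir flips to +; running = +869.8795
Stage 3 [34T→79T]: ω = 869.8795×34/79 = 374.3785 rpm, dir flips to −; running = −374.3785
Stage 4 [79T→70T]: ω = 374.3785×79/70 = 422.5129 rpm, dir flips to +; running = +422.5129

+422.5129 rpm (same as input, |ω| = 422.5129 rpm)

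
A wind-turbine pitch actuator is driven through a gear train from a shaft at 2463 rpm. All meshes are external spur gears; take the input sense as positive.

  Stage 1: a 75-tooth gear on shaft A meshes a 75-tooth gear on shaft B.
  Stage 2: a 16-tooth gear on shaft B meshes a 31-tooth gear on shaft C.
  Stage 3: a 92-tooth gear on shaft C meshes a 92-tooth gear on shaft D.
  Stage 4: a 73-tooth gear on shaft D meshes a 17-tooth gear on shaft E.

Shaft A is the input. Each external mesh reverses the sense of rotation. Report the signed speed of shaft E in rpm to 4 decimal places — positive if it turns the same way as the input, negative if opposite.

+5458.7932 rpm (same as input, |ω| = 5458.7932 rpm)

Stage 1 [75T→75T]: ω = 2463.0000×75/75 = 2463.0000 rpm, dir flips to −; running = −2463.0000
Stage 2 [16T→31T]: ω = 2463.0000×16/31 = 1271.2258 rpm, dir flips to +; running = +1271.2258
Stage 3 [92T→92T]: ω = 1271.2258×92/92 = 1271.2258 rpm, dir flips to −; running = −1271.2258
Stage 4 [73T→17T]: ω = 1271.2258×73/17 = 5458.7932 rpm, dir flips to +; running = +5458.7932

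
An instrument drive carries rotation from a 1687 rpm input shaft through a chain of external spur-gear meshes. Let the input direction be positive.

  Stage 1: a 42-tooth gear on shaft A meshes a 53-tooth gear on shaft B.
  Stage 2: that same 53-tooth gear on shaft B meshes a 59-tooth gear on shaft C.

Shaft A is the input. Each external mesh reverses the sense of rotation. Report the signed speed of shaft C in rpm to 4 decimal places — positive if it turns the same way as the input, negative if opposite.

Stage 1 [42T→53T]: ω = 1687.0000×42/53 = 1336.8679 rpm, dir flips to −; running = −1336.8679
Stage 2 [53T→59T]: ω = 1336.8679×53/59 = 1200.9153 rpm, dir flips to +; running = +1200.9153

+1200.9153 rpm (same as input, |ω| = 1200.9153 rpm)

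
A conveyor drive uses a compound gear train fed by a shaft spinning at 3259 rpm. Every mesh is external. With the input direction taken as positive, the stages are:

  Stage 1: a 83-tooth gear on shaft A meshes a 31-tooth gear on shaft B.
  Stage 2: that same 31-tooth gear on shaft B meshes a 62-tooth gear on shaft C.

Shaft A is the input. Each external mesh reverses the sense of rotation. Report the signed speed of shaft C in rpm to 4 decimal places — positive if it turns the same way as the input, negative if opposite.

+4362.8548 rpm (same as input, |ω| = 4362.8548 rpm)

Stage 1 [83T→31T]: ω = 3259.0000×83/31 = 8725.7097 rpm, dir flips to −; running = −8725.7097
Stage 2 [31T→62T]: ω = 8725.7097×31/62 = 4362.8548 rpm, dir flips to +; running = +4362.8548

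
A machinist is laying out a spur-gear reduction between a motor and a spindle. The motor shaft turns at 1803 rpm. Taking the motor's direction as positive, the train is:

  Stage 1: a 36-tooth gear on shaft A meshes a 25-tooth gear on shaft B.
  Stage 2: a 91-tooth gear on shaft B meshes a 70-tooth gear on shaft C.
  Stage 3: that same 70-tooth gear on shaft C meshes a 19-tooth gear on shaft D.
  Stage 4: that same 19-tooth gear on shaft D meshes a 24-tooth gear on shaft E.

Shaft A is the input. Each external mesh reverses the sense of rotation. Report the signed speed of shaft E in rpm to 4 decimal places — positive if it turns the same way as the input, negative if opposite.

Stage 1 [36T→25T]: ω = 1803.0000×36/25 = 2596.3200 rpm, dir flips to −; running = −2596.3200
Stage 2 [91T→70T]: ω = 2596.3200×91/70 = 3375.2160 rpm, dir flips to +; running = +3375.2160
Stage 3 [70T→19T]: ω = 3375.2160×70/19 = 12435.0063 rpm, dir flips to −; running = −12435.0063
Stage 4 [19T→24T]: ω = 12435.0063×19/24 = 9844.3800 rpm, dir flips to +; running = +9844.3800

+9844.3800 rpm (same as input, |ω| = 9844.3800 rpm)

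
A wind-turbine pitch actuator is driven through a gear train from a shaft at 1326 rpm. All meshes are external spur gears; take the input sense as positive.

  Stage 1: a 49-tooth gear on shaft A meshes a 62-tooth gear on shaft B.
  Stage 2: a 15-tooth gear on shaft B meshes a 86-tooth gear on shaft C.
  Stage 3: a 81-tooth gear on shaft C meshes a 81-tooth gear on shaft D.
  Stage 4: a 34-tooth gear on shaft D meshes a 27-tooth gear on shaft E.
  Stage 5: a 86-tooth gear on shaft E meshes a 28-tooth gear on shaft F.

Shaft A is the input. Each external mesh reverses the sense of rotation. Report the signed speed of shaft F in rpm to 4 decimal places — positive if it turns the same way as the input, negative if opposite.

-706.9624 rpm (opposite to input, |ω| = 706.9624 rpm)

Stage 1 [49T→62T]: ω = 1326.0000×49/62 = 1047.9677 rpm, dir flips to −; running = −1047.9677
Stage 2 [15T→86T]: ω = 1047.9677×15/86 = 182.7851 rpm, dir flips to +; running = +182.7851
Stage 3 [81T→81T]: ω = 182.7851×81/81 = 182.7851 rpm, dir flips to −; running = −182.7851
Stage 4 [34T→27T]: ω = 182.7851×34/27 = 230.1738 rpm, dir flips to +; running = +230.1738
Stage 5 [86T→28T]: ω = 230.1738×86/28 = 706.9624 rpm, dir flips to −; running = −706.9624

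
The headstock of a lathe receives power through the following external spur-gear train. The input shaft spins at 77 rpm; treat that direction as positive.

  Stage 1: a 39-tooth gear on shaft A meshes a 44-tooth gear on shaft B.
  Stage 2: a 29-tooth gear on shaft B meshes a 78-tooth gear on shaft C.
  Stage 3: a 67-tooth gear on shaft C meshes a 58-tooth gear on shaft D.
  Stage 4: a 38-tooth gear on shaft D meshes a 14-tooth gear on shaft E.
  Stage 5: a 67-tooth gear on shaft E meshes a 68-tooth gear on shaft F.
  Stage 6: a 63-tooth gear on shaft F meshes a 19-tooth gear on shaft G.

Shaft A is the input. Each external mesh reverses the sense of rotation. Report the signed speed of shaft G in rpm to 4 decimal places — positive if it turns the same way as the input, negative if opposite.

Stage 1 [39T→44T]: ω = 77.0000×39/44 = 68.2500 rpm, dir flips to −; running = −68.2500
Stage 2 [29T→78T]: ω = 68.2500×29/78 = 25.3750 rpm, dir flips to +; running = +25.3750
Stage 3 [67T→58T]: ω = 25.3750×67/58 = 29.3125 rpm, dir flips to −; running = −29.3125
Stage 4 [38T→14T]: ω = 29.3125×38/14 = 79.5625 rpm, dir flips to +; running = +79.5625
Stage 5 [67T→68T]: ω = 79.5625×67/68 = 78.3925 rpm, dir flips to −; running = −78.3925
Stage 6 [63T→19T]: ω = 78.3925×63/19 = 259.9329 rpm, dir flips to +; running = +259.9329

+259.9329 rpm (same as input, |ω| = 259.9329 rpm)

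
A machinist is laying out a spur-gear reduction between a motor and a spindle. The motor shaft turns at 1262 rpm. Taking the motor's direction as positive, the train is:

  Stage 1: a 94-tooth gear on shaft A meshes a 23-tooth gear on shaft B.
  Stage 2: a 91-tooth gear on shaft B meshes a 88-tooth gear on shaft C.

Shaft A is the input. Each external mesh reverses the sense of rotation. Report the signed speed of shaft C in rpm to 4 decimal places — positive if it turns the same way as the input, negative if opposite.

Stage 1 [94T→23T]: ω = 1262.0000×94/23 = 5157.7391 rpm, dir flips to −; running = −5157.7391
Stage 2 [91T→88T]: ω = 5157.7391×91/88 = 5333.5711 rpm, dir flips to +; running = +5333.5711

+5333.5711 rpm (same as input, |ω| = 5333.5711 rpm)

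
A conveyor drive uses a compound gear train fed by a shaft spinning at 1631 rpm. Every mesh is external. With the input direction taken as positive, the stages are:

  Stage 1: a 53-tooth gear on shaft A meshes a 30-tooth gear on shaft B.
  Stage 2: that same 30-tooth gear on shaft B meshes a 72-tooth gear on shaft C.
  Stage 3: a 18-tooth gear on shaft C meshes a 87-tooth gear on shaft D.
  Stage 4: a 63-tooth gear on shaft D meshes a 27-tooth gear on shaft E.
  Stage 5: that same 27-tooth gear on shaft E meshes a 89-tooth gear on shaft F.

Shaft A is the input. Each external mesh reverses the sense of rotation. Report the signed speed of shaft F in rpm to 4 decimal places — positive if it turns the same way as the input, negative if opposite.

-175.8333 rpm (opposite to input, |ω| = 175.8333 rpm)

Stage 1 [53T→30T]: ω = 1631.0000×53/30 = 2881.4333 rpm, dir flips to −; running = −2881.4333
Stage 2 [30T→72T]: ω = 2881.4333×30/72 = 1200.5972 rpm, dir flips to +; running = +1200.5972
Stage 3 [18T→87T]: ω = 1200.5972×18/87 = 248.3994 rpm, dir flips to −; running = −248.3994
Stage 4 [63T→27T]: ω = 248.3994×63/27 = 579.5987 rpm, dir flips to +; running = +579.5987
Stage 5 [27T→89T]: ω = 579.5987×27/89 = 175.8333 rpm, dir flips to −; running = −175.8333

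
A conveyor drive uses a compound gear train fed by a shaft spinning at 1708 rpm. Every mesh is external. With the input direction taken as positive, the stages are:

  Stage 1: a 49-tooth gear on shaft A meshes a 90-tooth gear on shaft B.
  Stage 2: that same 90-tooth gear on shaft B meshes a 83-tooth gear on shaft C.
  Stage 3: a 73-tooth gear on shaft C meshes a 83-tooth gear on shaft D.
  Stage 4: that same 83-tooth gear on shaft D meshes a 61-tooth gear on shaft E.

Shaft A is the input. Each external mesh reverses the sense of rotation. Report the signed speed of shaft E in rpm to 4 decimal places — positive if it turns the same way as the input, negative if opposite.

+1206.6988 rpm (same as input, |ω| = 1206.6988 rpm)

Stage 1 [49T→90T]: ω = 1708.0000×49/90 = 929.9111 rpm, dir flips to −; running = −929.9111
Stage 2 [90T→83T]: ω = 929.9111×90/83 = 1008.3373 rpm, dir flips to +; running = +1008.3373
Stage 3 [73T→83T]: ω = 1008.3373×73/83 = 886.8509 rpm, dir flips to −; running = −886.8509
Stage 4 [83T→61T]: ω = 886.8509×83/61 = 1206.6988 rpm, dir flips to +; running = +1206.6988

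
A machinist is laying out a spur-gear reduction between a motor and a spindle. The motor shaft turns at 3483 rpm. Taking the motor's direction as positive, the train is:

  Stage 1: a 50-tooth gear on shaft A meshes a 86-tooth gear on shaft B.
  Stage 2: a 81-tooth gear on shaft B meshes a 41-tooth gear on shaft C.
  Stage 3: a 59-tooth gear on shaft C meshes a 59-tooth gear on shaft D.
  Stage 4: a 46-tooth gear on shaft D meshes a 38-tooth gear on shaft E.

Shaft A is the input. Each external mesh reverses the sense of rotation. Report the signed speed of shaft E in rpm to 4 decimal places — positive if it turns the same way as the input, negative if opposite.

+4842.8434 rpm (same as input, |ω| = 4842.8434 rpm)

Stage 1 [50T→86T]: ω = 3483.0000×50/86 = 2025.0000 rpm, dir flips to −; running = −2025.0000
Stage 2 [81T→41T]: ω = 2025.0000×81/41 = 4000.6098 rpm, dir flips to +; running = +4000.6098
Stage 3 [59T→59T]: ω = 4000.6098×59/59 = 4000.6098 rpm, dir flips to −; running = −4000.6098
Stage 4 [46T→38T]: ω = 4000.6098×46/38 = 4842.8434 rpm, dir flips to +; running = +4842.8434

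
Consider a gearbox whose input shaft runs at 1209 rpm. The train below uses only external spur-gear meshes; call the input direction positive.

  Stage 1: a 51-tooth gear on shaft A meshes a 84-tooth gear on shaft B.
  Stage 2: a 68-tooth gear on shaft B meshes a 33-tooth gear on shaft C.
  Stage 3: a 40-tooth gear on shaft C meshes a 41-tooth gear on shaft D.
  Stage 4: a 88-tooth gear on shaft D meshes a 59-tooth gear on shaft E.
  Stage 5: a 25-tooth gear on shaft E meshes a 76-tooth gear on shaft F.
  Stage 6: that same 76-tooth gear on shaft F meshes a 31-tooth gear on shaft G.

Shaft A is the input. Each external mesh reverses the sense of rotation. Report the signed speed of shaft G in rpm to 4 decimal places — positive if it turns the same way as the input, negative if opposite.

Stage 1 [51T→84T]: ω = 1209.0000×51/84 = 734.0357 rpm, dir flips to −; running = −734.0357
Stage 2 [68T→33T]: ω = 734.0357×68/33 = 1512.5584 rpm, dir flips to +; running = +1512.5584
Stage 3 [40T→41T]: ω = 1512.5584×40/41 = 1475.6668 rpm, dir flips to −; running = −1475.6668
Stage 4 [88T→59T]: ω = 1475.6668×88/59 = 2200.9945 rpm, dir flips to +; running = +2200.9945
Stage 5 [25T→76T]: ω = 2200.9945×25/76 = 724.0114 rpm, dir flips to −; running = −724.0114
Stage 6 [76T→31T]: ω = 724.0114×76/31 = 1774.9956 rpm, dir flips to +; running = +1774.9956

+1774.9956 rpm (same as input, |ω| = 1774.9956 rpm)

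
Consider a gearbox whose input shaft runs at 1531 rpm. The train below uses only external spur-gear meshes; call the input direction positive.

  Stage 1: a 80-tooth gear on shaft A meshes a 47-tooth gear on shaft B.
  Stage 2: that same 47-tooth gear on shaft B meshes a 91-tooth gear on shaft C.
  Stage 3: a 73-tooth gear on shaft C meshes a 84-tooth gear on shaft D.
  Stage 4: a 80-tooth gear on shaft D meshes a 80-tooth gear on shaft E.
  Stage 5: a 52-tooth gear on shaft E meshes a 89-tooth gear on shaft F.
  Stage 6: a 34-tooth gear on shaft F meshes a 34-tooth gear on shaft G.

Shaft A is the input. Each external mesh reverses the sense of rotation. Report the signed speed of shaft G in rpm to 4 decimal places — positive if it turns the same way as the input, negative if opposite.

+683.4090 rpm (same as input, |ω| = 683.4090 rpm)

Stage 1 [80T→47T]: ω = 1531.0000×80/47 = 2605.9574 rpm, dir flips to −; running = −2605.9574
Stage 2 [47T→91T]: ω = 2605.9574×47/91 = 1345.9341 rpm, dir flips to +; running = +1345.9341
Stage 3 [73T→84T]: ω = 1345.9341×73/84 = 1169.6808 rpm, dir flips to −; running = −1169.6808
Stage 4 [80T→80T]: ω = 1169.6808×80/80 = 1169.6808 rpm, dir flips to +; running = +1169.6808
Stage 5 [52T→89T]: ω = 1169.6808×52/89 = 683.4090 rpm, dir flips to −; running = −683.4090
Stage 6 [34T→34T]: ω = 683.4090×34/34 = 683.4090 rpm, dir flips to +; running = +683.4090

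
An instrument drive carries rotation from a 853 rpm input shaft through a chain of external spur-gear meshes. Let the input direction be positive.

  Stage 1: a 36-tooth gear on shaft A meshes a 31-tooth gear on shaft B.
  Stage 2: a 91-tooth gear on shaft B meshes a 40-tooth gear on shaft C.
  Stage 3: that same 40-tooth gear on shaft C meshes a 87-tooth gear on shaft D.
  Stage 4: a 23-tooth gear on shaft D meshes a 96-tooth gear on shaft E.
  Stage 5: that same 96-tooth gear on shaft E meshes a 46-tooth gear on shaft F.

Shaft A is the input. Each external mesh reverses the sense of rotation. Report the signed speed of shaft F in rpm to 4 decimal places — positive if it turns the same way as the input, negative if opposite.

-518.0623 rpm (opposite to input, |ω| = 518.0623 rpm)

Stage 1 [36T→31T]: ω = 853.0000×36/31 = 990.5806 rpm, dir flips to −; running = −990.5806
Stage 2 [91T→40T]: ω = 990.5806×91/40 = 2253.5710 rpm, dir flips to +; running = +2253.5710
Stage 3 [40T→87T]: ω = 2253.5710×40/87 = 1036.1246 rpm, dir flips to −; running = −1036.1246
Stage 4 [23T→96T]: ω = 1036.1246×23/96 = 248.2382 rpm, dir flips to +; running = +248.2382
Stage 5 [96T→46T]: ω = 248.2382×96/46 = 518.0623 rpm, dir flips to −; running = −518.0623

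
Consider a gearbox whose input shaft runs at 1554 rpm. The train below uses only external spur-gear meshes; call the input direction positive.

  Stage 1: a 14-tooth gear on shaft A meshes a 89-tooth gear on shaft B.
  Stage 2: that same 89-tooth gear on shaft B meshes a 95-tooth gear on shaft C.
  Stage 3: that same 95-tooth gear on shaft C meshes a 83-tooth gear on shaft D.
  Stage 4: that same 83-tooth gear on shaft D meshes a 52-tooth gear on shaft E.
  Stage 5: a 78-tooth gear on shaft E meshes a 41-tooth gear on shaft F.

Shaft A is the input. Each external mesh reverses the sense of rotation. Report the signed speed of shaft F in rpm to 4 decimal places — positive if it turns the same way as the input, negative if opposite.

Stage 1 [14T→89T]: ω = 1554.0000×14/89 = 244.4494 rpm, dir flips to −; running = −244.4494
Stage 2 [89T→95T]: ω = 244.4494×89/95 = 229.0105 rpm, dir flips to +; running = +229.0105
Stage 3 [95T→83T]: ω = 229.0105×95/83 = 262.1205 rpm, dir flips to −; running = −262.1205
Stage 4 [83T→52T]: ω = 262.1205×83/52 = 418.3846 rpm, dir flips to +; running = +418.3846
Stage 5 [78T→41T]: ω = 418.3846×78/41 = 795.9512 rpm, dir flips to −; running = −795.9512

-795.9512 rpm (opposite to input, |ω| = 795.9512 rpm)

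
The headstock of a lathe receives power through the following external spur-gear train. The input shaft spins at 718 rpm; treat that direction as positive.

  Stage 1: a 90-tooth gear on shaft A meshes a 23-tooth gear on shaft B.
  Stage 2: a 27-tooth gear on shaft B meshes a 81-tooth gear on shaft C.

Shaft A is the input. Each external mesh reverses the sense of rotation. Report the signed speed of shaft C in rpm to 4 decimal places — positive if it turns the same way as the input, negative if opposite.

+936.5217 rpm (same as input, |ω| = 936.5217 rpm)

Stage 1 [90T→23T]: ω = 718.0000×90/23 = 2809.5652 rpm, dir flips to −; running = −2809.5652
Stage 2 [27T→81T]: ω = 2809.5652×27/81 = 936.5217 rpm, dir flips to +; running = +936.5217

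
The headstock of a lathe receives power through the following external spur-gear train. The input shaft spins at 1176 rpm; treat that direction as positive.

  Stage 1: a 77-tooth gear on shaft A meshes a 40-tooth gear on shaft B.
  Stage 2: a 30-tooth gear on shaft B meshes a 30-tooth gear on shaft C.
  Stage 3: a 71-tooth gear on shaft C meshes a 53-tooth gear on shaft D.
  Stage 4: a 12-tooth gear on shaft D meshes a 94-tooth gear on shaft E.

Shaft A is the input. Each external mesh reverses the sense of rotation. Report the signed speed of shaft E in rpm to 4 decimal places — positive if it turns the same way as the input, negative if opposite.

+387.1452 rpm (same as input, |ω| = 387.1452 rpm)

Stage 1 [77T→40T]: ω = 1176.0000×77/40 = 2263.8000 rpm, dir flips to −; running = −2263.8000
Stage 2 [30T→30T]: ω = 2263.8000×30/30 = 2263.8000 rpm, dir flips to +; running = +2263.8000
Stage 3 [71T→53T]: ω = 2263.8000×71/53 = 3032.6377 rpm, dir flips to −; running = −3032.6377
Stage 4 [12T→94T]: ω = 3032.6377×12/94 = 387.1452 rpm, dir flips to +; running = +387.1452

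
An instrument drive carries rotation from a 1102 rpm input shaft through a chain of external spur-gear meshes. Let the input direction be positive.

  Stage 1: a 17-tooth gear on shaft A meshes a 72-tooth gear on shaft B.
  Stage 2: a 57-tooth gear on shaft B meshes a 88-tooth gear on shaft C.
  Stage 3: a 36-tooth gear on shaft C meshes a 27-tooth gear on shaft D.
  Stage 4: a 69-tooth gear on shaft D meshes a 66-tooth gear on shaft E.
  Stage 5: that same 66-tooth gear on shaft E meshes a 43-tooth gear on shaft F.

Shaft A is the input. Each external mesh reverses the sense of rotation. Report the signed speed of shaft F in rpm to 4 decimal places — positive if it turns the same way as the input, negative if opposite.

-360.5866 rpm (opposite to input, |ω| = 360.5866 rpm)

Stage 1 [17T→72T]: ω = 1102.0000×17/72 = 260.1944 rpm, dir flips to −; running = −260.1944
Stage 2 [57T→88T]: ω = 260.1944×57/88 = 168.5350 rpm, dir flips to +; running = +168.5350
Stage 3 [36T→27T]: ω = 168.5350×36/27 = 224.7134 rpm, dir flips to −; running = −224.7134
Stage 4 [69T→66T]: ω = 224.7134×69/66 = 234.9276 rpm, dir flips to +; running = +234.9276
Stage 5 [66T→43T]: ω = 234.9276×66/43 = 360.5866 rpm, dir flips to −; running = −360.5866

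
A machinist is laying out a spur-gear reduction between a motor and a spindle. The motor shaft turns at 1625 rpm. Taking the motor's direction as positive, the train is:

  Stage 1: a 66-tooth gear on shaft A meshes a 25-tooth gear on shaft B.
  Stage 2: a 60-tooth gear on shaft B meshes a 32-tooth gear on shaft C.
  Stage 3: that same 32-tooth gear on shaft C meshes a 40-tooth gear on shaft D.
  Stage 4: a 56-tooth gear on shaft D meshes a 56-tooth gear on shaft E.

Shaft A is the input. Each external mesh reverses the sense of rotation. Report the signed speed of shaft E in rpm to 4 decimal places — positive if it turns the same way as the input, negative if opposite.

+6435.0000 rpm (same as input, |ω| = 6435.0000 rpm)

Stage 1 [66T→25T]: ω = 1625.0000×66/25 = 4290.0000 rpm, dir flips to −; running = −4290.0000
Stage 2 [60T→32T]: ω = 4290.0000×60/32 = 8043.7500 rpm, dir flips to +; running = +8043.7500
Stage 3 [32T→40T]: ω = 8043.7500×32/40 = 6435.0000 rpm, dir flips to −; running = −6435.0000
Stage 4 [56T→56T]: ω = 6435.0000×56/56 = 6435.0000 rpm, dir flips to +; running = +6435.0000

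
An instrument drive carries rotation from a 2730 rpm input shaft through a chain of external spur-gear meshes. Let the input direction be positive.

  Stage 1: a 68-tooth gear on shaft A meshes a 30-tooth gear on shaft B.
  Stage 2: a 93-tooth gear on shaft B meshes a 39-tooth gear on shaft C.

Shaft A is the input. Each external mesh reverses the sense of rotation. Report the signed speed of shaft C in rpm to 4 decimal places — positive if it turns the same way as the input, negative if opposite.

+14756.0000 rpm (same as input, |ω| = 14756.0000 rpm)

Stage 1 [68T→30T]: ω = 2730.0000×68/30 = 6188.0000 rpm, dir flips to −; running = −6188.0000
Stage 2 [93T→39T]: ω = 6188.0000×93/39 = 14756.0000 rpm, dir flips to +; running = +14756.0000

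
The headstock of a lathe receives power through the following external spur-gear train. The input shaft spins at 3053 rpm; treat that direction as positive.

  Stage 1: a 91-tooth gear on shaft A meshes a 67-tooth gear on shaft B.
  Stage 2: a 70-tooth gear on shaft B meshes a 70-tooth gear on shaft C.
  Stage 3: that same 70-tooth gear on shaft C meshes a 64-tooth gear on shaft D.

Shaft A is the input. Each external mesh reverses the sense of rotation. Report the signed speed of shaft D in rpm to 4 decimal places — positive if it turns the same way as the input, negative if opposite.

Stage 1 [91T→67T]: ω = 3053.0000×91/67 = 4146.6119 rpm, dir flips to −; running = −4146.6119
Stage 2 [70T→70T]: ω = 4146.6119×70/70 = 4146.6119 rpm, dir flips to +; running = +4146.6119
Stage 3 [70T→64T]: ω = 4146.6119×70/64 = 4535.3568 rpm, dir flips to −; running = −4535.3568

-4535.3568 rpm (opposite to input, |ω| = 4535.3568 rpm)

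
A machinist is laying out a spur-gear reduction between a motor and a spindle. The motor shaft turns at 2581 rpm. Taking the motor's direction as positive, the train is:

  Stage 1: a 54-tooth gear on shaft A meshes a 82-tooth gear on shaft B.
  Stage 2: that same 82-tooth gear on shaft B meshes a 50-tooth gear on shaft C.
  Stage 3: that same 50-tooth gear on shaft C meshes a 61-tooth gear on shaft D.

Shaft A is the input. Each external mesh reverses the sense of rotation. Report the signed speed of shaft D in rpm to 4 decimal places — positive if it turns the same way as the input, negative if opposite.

-2284.8197 rpm (opposite to input, |ω| = 2284.8197 rpm)

Stage 1 [54T→82T]: ω = 2581.0000×54/82 = 1699.6829 rpm, dir flips to −; running = −1699.6829
Stage 2 [82T→50T]: ω = 1699.6829×82/50 = 2787.4800 rpm, dir flips to +; running = +2787.4800
Stage 3 [50T→61T]: ω = 2787.4800×50/61 = 2284.8197 rpm, dir flips to −; running = −2284.8197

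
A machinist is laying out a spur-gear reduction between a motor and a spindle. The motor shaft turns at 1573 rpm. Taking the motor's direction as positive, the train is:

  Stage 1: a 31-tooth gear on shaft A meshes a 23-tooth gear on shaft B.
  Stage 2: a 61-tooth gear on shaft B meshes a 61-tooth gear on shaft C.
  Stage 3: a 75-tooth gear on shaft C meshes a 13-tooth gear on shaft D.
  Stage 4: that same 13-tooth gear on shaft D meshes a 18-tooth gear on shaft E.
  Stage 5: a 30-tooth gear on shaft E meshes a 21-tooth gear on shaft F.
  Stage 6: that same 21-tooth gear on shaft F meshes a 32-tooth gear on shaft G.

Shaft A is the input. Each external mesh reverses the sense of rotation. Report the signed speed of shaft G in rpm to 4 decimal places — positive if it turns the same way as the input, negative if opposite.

+8281.7595 rpm (same as input, |ω| = 8281.7595 rpm)

Stage 1 [31T→23T]: ω = 1573.0000×31/23 = 2120.1304 rpm, dir flips to −; running = −2120.1304
Stage 2 [61T→61T]: ω = 2120.1304×61/61 = 2120.1304 rpm, dir flips to +; running = +2120.1304
Stage 3 [75T→13T]: ω = 2120.1304×75/13 = 12231.5217 rpm, dir flips to −; running = −12231.5217
Stage 4 [13T→18T]: ω = 12231.5217×13/18 = 8833.8768 rpm, dir flips to +; running = +8833.8768
Stage 5 [30T→21T]: ω = 8833.8768×30/21 = 12619.8240 rpm, dir flips to −; running = −12619.8240
Stage 6 [21T→32T]: ω = 12619.8240×21/32 = 8281.7595 rpm, dir flips to +; running = +8281.7595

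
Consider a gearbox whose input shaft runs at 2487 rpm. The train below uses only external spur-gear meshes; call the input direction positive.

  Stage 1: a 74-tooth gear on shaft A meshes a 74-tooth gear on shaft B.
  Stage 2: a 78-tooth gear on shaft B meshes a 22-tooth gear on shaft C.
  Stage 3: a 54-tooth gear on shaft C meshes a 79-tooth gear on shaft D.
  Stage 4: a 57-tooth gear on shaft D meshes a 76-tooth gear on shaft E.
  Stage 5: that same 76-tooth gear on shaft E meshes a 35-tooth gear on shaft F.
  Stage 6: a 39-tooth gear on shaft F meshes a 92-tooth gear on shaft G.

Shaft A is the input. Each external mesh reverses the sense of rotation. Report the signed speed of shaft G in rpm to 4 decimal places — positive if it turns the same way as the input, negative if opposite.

+4161.0024 rpm (same as input, |ω| = 4161.0024 rpm)

Stage 1 [74T→74T]: ω = 2487.0000×74/74 = 2487.0000 rpm, dir flips to −; running = −2487.0000
Stage 2 [78T→22T]: ω = 2487.0000×78/22 = 8817.5455 rpm, dir flips to +; running = +8817.5455
Stage 3 [54T→79T]: ω = 8817.5455×54/79 = 6027.1830 rpm, dir flips to −; running = −6027.1830
Stage 4 [57T→76T]: ω = 6027.1830×57/76 = 4520.3872 rpm, dir flips to +; running = +4520.3872
Stage 5 [76T→35T]: ω = 4520.3872×76/35 = 9815.6980 rpm, dir flips to −; running = −9815.6980
Stage 6 [39T→92T]: ω = 9815.6980×39/92 = 4161.0024 rpm, dir flips to +; running = +4161.0024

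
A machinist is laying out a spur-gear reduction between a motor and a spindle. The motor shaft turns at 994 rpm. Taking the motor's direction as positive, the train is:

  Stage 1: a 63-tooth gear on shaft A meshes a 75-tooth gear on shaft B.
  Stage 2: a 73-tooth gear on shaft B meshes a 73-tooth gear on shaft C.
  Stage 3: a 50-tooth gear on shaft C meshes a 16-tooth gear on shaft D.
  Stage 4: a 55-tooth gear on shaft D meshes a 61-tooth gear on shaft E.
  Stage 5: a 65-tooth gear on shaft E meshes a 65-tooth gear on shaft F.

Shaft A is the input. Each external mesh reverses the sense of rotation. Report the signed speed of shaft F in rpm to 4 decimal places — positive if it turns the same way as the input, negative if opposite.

Stage 1 [63T→75T]: ω = 994.0000×63/75 = 834.9600 rpm, dir flips to −; running = −834.9600
Stage 2 [73T→73T]: ω = 834.9600×73/73 = 834.9600 rpm, dir flips to +; running = +834.9600
Stage 3 [50T→16T]: ω = 834.9600×50/16 = 2609.2500 rpm, dir flips to −; running = −2609.2500
Stage 4 [55T→61T]: ω = 2609.2500×55/61 = 2352.6025 rpm, dir flips to +; running = +2352.6025
Stage 5 [65T→65T]: ω = 2352.6025×65/65 = 2352.6025 rpm, dir flips to −; running = −2352.6025

-2352.6025 rpm (opposite to input, |ω| = 2352.6025 rpm)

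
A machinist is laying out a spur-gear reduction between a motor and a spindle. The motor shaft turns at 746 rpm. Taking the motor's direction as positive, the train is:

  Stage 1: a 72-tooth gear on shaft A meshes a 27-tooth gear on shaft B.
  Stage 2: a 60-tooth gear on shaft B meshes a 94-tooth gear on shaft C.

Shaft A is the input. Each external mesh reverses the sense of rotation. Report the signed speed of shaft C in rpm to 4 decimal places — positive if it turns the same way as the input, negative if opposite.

Stage 1 [72T→27T]: ω = 746.0000×72/27 = 1989.3333 rpm, dir flips to −; running = −1989.3333
Stage 2 [60T→94T]: ω = 1989.3333×60/94 = 1269.7872 rpm, dir flips to +; running = +1269.7872

+1269.7872 rpm (same as input, |ω| = 1269.7872 rpm)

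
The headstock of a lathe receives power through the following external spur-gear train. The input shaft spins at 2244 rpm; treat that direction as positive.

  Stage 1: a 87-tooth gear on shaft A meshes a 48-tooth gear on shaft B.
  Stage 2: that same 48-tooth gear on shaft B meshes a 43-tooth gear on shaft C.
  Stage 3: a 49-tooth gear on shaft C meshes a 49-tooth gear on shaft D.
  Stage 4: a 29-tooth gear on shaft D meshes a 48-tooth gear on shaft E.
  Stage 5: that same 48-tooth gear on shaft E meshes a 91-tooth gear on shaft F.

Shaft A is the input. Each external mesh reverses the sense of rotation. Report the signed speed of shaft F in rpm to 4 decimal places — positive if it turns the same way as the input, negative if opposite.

-1446.8725 rpm (opposite to input, |ω| = 1446.8725 rpm)

Stage 1 [87T→48T]: ω = 2244.0000×87/48 = 4067.2500 rpm, dir flips to −; running = −4067.2500
Stage 2 [48T→43T]: ω = 4067.2500×48/43 = 4540.1860 rpm, dir flips to +; running = +4540.1860
Stage 3 [49T→49T]: ω = 4540.1860×49/49 = 4540.1860 rpm, dir flips to −; running = −4540.1860
Stage 4 [29T→48T]: ω = 4540.1860×29/48 = 2743.0291 rpm, dir flips to +; running = +2743.0291
Stage 5 [48T→91T]: ω = 2743.0291×48/91 = 1446.8725 rpm, dir flips to −; running = −1446.8725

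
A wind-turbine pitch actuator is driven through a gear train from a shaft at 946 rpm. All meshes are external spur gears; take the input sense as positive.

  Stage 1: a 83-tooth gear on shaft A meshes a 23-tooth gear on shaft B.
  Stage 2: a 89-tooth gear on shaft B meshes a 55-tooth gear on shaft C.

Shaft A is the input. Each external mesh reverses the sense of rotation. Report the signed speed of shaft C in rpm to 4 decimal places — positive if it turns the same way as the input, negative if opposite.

+5524.1913 rpm (same as input, |ω| = 5524.1913 rpm)

Stage 1 [83T→23T]: ω = 946.0000×83/23 = 3413.8261 rpm, dir flips to −; running = −3413.8261
Stage 2 [89T→55T]: ω = 3413.8261×89/55 = 5524.1913 rpm, dir flips to +; running = +5524.1913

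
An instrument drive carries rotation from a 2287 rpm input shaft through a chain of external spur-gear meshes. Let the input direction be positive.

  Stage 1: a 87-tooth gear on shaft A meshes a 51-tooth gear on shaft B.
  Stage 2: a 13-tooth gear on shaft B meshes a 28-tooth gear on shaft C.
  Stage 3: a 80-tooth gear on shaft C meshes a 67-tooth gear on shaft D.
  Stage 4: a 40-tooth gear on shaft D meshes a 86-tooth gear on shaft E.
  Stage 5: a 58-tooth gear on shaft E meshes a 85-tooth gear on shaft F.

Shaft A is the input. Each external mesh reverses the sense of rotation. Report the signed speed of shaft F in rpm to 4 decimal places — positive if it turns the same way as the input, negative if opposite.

-686.4144 rpm (opposite to input, |ω| = 686.4144 rpm)

Stage 1 [87T→51T]: ω = 2287.0000×87/51 = 3901.3529 rpm, dir flips to −; running = −3901.3529
Stage 2 [13T→28T]: ω = 3901.3529×13/28 = 1811.3424 rpm, dir flips to +; running = +1811.3424
Stage 3 [80T→67T]: ω = 1811.3424×80/67 = 2162.7969 rpm, dir flips to −; running = −2162.7969
Stage 4 [40T→86T]: ω = 2162.7969×40/86 = 1005.9521 rpm, dir flips to +; running = +1005.9521
Stage 5 [58T→85T]: ω = 1005.9521×58/85 = 686.4144 rpm, dir flips to −; running = −686.4144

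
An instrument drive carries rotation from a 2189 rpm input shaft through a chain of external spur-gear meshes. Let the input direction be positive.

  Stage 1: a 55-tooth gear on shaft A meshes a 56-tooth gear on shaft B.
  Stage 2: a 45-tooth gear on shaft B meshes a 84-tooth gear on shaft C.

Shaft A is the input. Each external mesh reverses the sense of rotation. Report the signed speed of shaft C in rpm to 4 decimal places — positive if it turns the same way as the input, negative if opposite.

Stage 1 [55T→56T]: ω = 2189.0000×55/56 = 2149.9107 rpm, dir flips to −; running = −2149.9107
Stage 2 [45T→84T]: ω = 2149.9107×45/84 = 1151.7379 rpm, dir flips to +; running = +1151.7379

+1151.7379 rpm (same as input, |ω| = 1151.7379 rpm)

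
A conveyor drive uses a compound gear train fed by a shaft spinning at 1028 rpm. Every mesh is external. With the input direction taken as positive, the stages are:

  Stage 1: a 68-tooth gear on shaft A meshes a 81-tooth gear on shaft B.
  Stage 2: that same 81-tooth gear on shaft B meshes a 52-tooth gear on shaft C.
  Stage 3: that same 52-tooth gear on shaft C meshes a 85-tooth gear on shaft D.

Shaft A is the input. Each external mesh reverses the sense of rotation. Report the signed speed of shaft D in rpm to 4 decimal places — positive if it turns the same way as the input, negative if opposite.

Stage 1 [68T→81T]: ω = 1028.0000×68/81 = 863.0123 rpm, dir flips to −; running = −863.0123
Stage 2 [81T→52T]: ω = 863.0123×81/52 = 1344.3077 rpm, dir flips to +; running = +1344.3077
Stage 3 [52T→85T]: ω = 1344.3077×52/85 = 822.4000 rpm, dir flips to −; running = −822.4000

-822.4000 rpm (opposite to input, |ω| = 822.4000 rpm)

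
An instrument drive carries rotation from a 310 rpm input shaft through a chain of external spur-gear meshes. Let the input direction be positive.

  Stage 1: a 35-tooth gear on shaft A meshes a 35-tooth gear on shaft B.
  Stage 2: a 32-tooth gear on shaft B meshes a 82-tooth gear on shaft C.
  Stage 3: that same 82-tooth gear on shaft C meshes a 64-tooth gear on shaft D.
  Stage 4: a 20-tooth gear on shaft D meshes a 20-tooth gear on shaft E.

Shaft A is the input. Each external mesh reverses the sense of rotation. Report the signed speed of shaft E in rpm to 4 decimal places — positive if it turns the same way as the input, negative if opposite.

+155.0000 rpm (same as input, |ω| = 155.0000 rpm)

Stage 1 [35T→35T]: ω = 310.0000×35/35 = 310.0000 rpm, dir flips to −; running = −310.0000
Stage 2 [32T→82T]: ω = 310.0000×32/82 = 120.9756 rpm, dir flips to +; running = +120.9756
Stage 3 [82T→64T]: ω = 120.9756×82/64 = 155.0000 rpm, dir flips to −; running = −155.0000
Stage 4 [20T→20T]: ω = 155.0000×20/20 = 155.0000 rpm, dir flips to +; running = +155.0000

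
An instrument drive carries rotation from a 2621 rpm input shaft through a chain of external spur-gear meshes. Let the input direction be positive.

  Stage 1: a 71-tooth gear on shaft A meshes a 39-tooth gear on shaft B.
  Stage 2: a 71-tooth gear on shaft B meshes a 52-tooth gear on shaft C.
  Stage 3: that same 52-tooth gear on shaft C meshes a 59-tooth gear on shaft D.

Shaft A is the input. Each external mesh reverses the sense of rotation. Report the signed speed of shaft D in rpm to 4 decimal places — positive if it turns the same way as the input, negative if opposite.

-5742.0517 rpm (opposite to input, |ω| = 5742.0517 rpm)

Stage 1 [71T→39T]: ω = 2621.0000×71/39 = 4771.5641 rpm, dir flips to −; running = −4771.5641
Stage 2 [71T→52T]: ω = 4771.5641×71/52 = 6515.0202 rpm, dir flips to +; running = +6515.0202
Stage 3 [52T→59T]: ω = 6515.0202×52/59 = 5742.0517 rpm, dir flips to −; running = −5742.0517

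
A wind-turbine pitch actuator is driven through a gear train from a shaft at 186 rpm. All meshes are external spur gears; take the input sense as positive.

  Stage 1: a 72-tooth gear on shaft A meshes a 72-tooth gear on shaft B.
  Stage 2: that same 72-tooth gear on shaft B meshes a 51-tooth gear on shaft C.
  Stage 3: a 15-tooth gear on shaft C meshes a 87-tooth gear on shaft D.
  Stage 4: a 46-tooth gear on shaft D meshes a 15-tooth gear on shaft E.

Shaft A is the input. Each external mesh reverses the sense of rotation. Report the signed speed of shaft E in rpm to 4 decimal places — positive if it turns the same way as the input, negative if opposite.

+138.8398 rpm (same as input, |ω| = 138.8398 rpm)

Stage 1 [72T→72T]: ω = 186.0000×72/72 = 186.0000 rpm, dir flips to −; running = −186.0000
Stage 2 [72T→51T]: ω = 186.0000×72/51 = 262.5882 rpm, dir flips to +; running = +262.5882
Stage 3 [15T→87T]: ω = 262.5882×15/87 = 45.2738 rpm, dir flips to −; running = −45.2738
Stage 4 [46T→15T]: ω = 45.2738×46/15 = 138.8398 rpm, dir flips to +; running = +138.8398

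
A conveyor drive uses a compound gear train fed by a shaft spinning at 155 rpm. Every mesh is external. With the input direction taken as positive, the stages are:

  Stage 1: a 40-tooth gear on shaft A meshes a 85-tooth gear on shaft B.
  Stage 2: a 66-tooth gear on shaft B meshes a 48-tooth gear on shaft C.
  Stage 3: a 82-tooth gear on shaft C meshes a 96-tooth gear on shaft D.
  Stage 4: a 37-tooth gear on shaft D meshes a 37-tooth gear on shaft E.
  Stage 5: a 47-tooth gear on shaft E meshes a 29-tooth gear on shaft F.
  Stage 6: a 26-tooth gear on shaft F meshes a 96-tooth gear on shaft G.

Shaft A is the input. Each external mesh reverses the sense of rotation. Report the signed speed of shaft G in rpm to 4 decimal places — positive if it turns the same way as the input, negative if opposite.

+37.6028 rpm (same as input, |ω| = 37.6028 rpm)

Stage 1 [40T→85T]: ω = 155.0000×40/85 = 72.9412 rpm, dir flips to −; running = −72.9412
Stage 2 [66T→48T]: ω = 72.9412×66/48 = 100.2941 rpm, dir flips to +; running = +100.2941
Stage 3 [82T→96T]: ω = 100.2941×82/96 = 85.6679 rpm, dir flips to −; running = −85.6679
Stage 4 [37T→37T]: ω = 85.6679×37/37 = 85.6679 rpm, dir flips to +; running = +85.6679
Stage 5 [47T→29T]: ω = 85.6679×47/29 = 138.8411 rpm, dir flips to −; running = −138.8411
Stage 6 [26T→96T]: ω = 138.8411×26/96 = 37.6028 rpm, dir flips to +; running = +37.6028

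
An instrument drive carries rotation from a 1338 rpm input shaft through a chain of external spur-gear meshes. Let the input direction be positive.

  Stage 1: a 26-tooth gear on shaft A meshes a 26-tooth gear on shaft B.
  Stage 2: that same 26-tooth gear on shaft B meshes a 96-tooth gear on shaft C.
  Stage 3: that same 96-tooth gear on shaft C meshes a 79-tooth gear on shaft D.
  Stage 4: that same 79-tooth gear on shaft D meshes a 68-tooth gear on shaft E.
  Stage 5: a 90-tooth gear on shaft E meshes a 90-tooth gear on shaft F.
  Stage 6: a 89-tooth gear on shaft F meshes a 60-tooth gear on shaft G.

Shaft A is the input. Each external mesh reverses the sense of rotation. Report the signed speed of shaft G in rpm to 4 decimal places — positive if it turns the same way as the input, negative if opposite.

+758.8559 rpm (same as input, |ω| = 758.8559 rpm)

Stage 1 [26T→26T]: ω = 1338.0000×26/26 = 1338.0000 rpm, dir flips to −; running = −1338.0000
Stage 2 [26T→96T]: ω = 1338.0000×26/96 = 362.3750 rpm, dir flips to +; running = +362.3750
Stage 3 [96T→79T]: ω = 362.3750×96/79 = 440.3544 rpm, dir flips to −; running = −440.3544
Stage 4 [79T→68T]: ω = 440.3544×79/68 = 511.5882 rpm, dir flips to +; running = +511.5882
Stage 5 [90T→90T]: ω = 511.5882×90/90 = 511.5882 rpm, dir flips to −; running = −511.5882
Stage 6 [89T→60T]: ω = 511.5882×89/60 = 758.8559 rpm, dir flips to +; running = +758.8559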